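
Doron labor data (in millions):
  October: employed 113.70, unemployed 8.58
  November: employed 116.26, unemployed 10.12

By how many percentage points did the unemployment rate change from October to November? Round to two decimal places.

October: labor force = 113.70 + 8.58 = 122.28; u = 8.58/122.28 = 7.02%.
November: labor force = 116.26 + 10.12 = 126.38; u = 10.12/126.38 = 8.01%.
Change = 8.01% − 7.02% = +0.99 pp.

The unemployment rate changed by +0.99 percentage points.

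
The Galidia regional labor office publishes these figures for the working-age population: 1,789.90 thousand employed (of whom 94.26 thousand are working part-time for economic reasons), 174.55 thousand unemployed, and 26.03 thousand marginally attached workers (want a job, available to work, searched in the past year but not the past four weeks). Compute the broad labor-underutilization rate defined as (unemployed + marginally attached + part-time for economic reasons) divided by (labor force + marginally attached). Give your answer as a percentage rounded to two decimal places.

Broad underutilization rate ≈ 14.81%.

Labor force = 1,789.90 + 174.55 = 1,964.45 thousand.
Numerator = 174.55 + 26.03 + 94.26 = 294.84 thousand.
Denominator = 1,964.45 + 26.03 = 1,990.48 thousand.
Broad rate = 294.84 / 1,990.48 = 14.81%.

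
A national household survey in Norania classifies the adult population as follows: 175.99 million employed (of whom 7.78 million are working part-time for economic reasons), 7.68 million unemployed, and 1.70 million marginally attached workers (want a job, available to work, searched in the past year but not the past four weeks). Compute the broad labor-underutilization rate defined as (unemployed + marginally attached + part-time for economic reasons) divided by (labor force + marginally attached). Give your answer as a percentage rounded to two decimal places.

Broad underutilization rate ≈ 9.26%.

Labor force = 175.99 + 7.68 = 183.67 million.
Numerator = 7.68 + 1.70 + 7.78 = 17.16 million.
Denominator = 183.67 + 1.70 = 185.37 million.
Broad rate = 17.16 / 185.37 = 9.26%.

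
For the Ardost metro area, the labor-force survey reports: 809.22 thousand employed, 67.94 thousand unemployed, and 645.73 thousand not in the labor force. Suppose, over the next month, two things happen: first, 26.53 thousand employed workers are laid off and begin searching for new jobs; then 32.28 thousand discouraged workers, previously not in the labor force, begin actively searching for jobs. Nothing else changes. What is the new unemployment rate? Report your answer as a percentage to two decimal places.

New unemployment rate ≈ 13.94%.

Initially, labor force = 809.22 + 67.94 = 877.16 thousand, so u = 67.94/877.16 = 7.75%.
After the first change, employed falls and unemployed rises by 26.53; labor force unchanged → E = 782.69, U = 94.47, labor force = 877.16 thousand.
After the second change, unemployed and labor force both rise by 32.28 → E = 782.69, U = 126.75, labor force = 909.44 thousand.
New unemployment rate = 126.75 / 909.44 = 13.94%.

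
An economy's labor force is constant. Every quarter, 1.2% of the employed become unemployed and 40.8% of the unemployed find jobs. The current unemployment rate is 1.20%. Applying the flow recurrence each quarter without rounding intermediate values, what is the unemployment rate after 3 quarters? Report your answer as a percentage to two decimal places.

Unemployment rate after three quarters ≈ 2.53%.

With a fixed labor force, u_{t+1} = u_t + s·(1−u_t) − f·u_t = u_t·(1−s−f) + s.
Here 1−s−f = 0.580 and s = 0.012.
u_1 = 0.012000 × 0.580 + 0.012 = 0.018960.
u_2 = 0.018960 × 0.580 + 0.012 = 0.022997.
u_3 = 0.022997 × 0.580 + 0.012 = 0.025338.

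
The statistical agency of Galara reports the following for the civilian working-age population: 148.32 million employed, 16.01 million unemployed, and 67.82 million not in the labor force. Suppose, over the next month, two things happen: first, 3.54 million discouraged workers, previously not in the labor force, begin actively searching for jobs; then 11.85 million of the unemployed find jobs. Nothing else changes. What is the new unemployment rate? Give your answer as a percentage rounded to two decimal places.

New unemployment rate ≈ 4.59%.

Initially, labor force = 148.32 + 16.01 = 164.33 million, so u = 16.01/164.33 = 9.74%.
After the first change, unemployed and labor force both rise by 3.54 → E = 148.32, U = 19.55, labor force = 167.87 million.
After the second change, unemployed falls and employed rises by 11.85; labor force unchanged → E = 160.17, U = 7.70, labor force = 167.87 million.
New unemployment rate = 7.70 / 167.87 = 4.59%.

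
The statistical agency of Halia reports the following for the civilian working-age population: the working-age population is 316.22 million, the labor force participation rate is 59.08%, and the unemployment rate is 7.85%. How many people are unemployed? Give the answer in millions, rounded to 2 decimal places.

Labor force = 0.5908 × 316.22 = 186.82 million.
Unemployed = 0.0785 × 186.82 ≈ 14.67 million.

About 14.67 million are unemployed.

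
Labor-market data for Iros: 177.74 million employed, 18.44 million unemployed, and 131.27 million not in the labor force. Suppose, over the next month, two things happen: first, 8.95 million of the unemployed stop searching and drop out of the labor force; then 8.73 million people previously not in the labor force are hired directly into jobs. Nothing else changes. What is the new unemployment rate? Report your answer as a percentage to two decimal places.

Initially, labor force = 177.74 + 18.44 = 196.18 million, so u = 18.44/196.18 = 9.40%.
After the first change, unemployed and labor force both fall by 8.95 → E = 177.74, U = 9.49, labor force = 187.23 million.
After the second change, employed and labor force both rise by 8.73; unemployed unchanged → E = 186.47, U = 9.49, labor force = 195.96 million.
New unemployment rate = 9.49 / 195.96 = 4.84%.

New unemployment rate ≈ 4.84%.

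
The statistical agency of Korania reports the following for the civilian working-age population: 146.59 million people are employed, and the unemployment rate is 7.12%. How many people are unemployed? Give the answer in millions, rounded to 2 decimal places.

Let U be the number unemployed. The labor force is E + U, and U/(E+U) = 0.0712.
So U = 0.0712 × 146.59 / (1 − 0.0712) = 10.4372 / 0.9288 ≈ 11.24 million.

About 11.24 million are unemployed.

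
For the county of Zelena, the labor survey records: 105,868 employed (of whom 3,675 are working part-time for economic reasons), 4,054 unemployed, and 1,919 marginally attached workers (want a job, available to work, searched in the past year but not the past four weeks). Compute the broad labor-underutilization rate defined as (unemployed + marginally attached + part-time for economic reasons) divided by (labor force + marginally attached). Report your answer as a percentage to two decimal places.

Labor force = 105,868 + 4,054 = 109,922.
Numerator = 4,054 + 1,919 + 3,675 = 9,648.
Denominator = 109,922 + 1,919 = 111,841.
Broad rate = 9,648 / 111,841 = 8.63%.

Broad underutilization rate ≈ 8.63%.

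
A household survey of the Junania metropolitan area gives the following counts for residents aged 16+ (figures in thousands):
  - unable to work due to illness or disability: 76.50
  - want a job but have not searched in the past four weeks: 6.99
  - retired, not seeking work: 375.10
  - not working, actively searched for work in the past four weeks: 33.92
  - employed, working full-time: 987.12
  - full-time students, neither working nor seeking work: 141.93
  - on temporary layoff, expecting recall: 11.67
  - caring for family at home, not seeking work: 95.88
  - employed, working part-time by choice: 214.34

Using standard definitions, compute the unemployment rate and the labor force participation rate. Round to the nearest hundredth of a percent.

Employed = 987.12 + 214.34 = 1,201.46 thousand.
Unemployed = 33.92 + 11.67 = 45.59 thousand (jobless and actively searching, or on temporary layoff).
Labor force = 1,201.46 + 45.59 = 1,247.05 thousand.
Not in labor force = 76.50 + 6.99 + 375.10 + 141.93 + 95.88 = 696.40 thousand (those not working and not actively searching are outside the labor force — including those who want a job but have given up searching).
Civilian working-age population = 1,247.05 + 696.40 = 1,943.45 thousand.
Unemployment rate = 45.59 / 1,247.05 = 3.66%.
Labor force participation rate = 1,247.05 / 1,943.45 = 64.17%.

Unemployment rate ≈ 3.66%; labor force participation rate ≈ 64.17%.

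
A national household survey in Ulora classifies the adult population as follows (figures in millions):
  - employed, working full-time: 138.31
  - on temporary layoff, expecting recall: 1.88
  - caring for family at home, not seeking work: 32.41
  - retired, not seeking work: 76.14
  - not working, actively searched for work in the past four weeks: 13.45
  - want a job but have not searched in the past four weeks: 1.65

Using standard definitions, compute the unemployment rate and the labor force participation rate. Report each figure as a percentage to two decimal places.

Employed = 138.31 million.
Unemployed = 1.88 + 13.45 = 15.33 million (jobless and actively searching, or on temporary layoff).
Labor force = 138.31 + 15.33 = 153.64 million.
Not in labor force = 32.41 + 76.14 + 1.65 = 110.20 million (those not working and not actively searching are outside the labor force — including those who want a job but have given up searching).
Civilian working-age population = 153.64 + 110.20 = 263.84 million.
Unemployment rate = 15.33 / 153.64 = 9.98%.
Labor force participation rate = 153.64 / 263.84 = 58.23%.

Unemployment rate ≈ 9.98%; labor force participation rate ≈ 58.23%.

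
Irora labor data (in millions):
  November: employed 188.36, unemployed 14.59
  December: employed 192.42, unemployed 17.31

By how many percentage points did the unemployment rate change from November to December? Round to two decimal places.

The unemployment rate changed by +1.06 percentage points.

November: labor force = 188.36 + 14.59 = 202.95; u = 14.59/202.95 = 7.19%.
December: labor force = 192.42 + 17.31 = 209.73; u = 17.31/209.73 = 8.25%.
Change = 8.25% − 7.19% = +1.06 pp.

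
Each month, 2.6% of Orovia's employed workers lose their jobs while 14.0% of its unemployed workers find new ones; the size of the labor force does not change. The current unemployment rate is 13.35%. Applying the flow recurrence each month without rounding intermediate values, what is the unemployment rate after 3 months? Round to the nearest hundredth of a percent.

Unemployment rate after three months ≈ 14.32%.

With a fixed labor force, u_{t+1} = u_t + s·(1−u_t) − f·u_t = u_t·(1−s−f) + s.
Here 1−s−f = 0.834 and s = 0.026.
u_1 = 0.133500 × 0.834 + 0.026 = 0.137339.
u_2 = 0.137339 × 0.834 + 0.026 = 0.140541.
u_3 = 0.140541 × 0.834 + 0.026 = 0.143211.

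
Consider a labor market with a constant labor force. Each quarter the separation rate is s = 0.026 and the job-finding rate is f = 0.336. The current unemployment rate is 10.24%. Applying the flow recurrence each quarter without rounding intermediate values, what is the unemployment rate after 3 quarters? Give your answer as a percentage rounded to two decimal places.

Unemployment rate after three quarters ≈ 7.98%.

With a fixed labor force, u_{t+1} = u_t + s·(1−u_t) − f·u_t = u_t·(1−s−f) + s.
Here 1−s−f = 0.638 and s = 0.026.
u_1 = 0.102400 × 0.638 + 0.026 = 0.091331.
u_2 = 0.091331 × 0.638 + 0.026 = 0.084269.
u_3 = 0.084269 × 0.638 + 0.026 = 0.079764.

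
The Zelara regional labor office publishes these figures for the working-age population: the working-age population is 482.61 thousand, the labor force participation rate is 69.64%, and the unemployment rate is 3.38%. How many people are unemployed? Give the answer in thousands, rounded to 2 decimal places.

About 11.36 thousand are unemployed.

Labor force = 0.6964 × 482.61 = 336.09 thousand.
Unemployed = 0.0338 × 336.09 ≈ 11.36 thousand.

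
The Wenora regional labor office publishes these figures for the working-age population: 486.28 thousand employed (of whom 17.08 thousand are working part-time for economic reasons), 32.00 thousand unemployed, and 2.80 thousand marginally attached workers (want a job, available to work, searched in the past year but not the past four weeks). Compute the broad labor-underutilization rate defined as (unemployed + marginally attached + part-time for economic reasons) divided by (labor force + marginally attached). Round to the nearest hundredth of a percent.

Broad underutilization rate ≈ 9.96%.

Labor force = 486.28 + 32.00 = 518.28 thousand.
Numerator = 32.00 + 2.80 + 17.08 = 51.88 thousand.
Denominator = 518.28 + 2.80 = 521.08 thousand.
Broad rate = 51.88 / 521.08 = 9.96%.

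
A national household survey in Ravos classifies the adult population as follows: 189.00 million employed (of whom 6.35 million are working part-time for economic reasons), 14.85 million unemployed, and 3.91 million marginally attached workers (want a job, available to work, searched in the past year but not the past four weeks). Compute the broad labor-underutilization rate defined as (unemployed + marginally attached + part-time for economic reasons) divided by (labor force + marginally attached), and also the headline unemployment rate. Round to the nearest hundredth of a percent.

Labor force = 189.00 + 14.85 = 203.85 million.
Numerator = 14.85 + 3.91 + 6.35 = 25.11 million.
Denominator = 203.85 + 3.91 = 207.76 million.
Broad rate = 25.11 / 207.76 = 12.09%.
Headline unemployment rate = 14.85 / 203.85 = 7.28%.

Broad underutilization rate ≈ 12.09%; headline unemployment rate ≈ 7.28%.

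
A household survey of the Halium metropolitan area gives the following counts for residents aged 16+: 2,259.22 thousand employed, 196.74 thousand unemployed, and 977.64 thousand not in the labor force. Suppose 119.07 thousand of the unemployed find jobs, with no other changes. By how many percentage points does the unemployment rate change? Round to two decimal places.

Initially, labor force = 2,259.22 + 196.74 = 2,455.96 thousand, so u = 196.74/2,455.96 = 8.01%.
After the change, unemployed falls and employed rises by 119.07; labor force unchanged → E = 2,378.29, U = 77.67, labor force = 2,455.96 thousand.
New unemployment rate = 77.67 / 2,455.96 = 3.16%.
Change = 3.16% − 8.01% = −4.85 percentage points.

The unemployment rate changes by −4.85 percentage points.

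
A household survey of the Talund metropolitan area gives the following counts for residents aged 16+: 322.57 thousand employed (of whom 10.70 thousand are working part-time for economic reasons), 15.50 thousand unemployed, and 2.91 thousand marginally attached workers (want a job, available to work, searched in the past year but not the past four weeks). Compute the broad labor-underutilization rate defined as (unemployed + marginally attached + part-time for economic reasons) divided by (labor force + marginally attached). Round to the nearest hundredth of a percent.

Broad underutilization rate ≈ 8.54%.

Labor force = 322.57 + 15.50 = 338.07 thousand.
Numerator = 15.50 + 2.91 + 10.70 = 29.11 thousand.
Denominator = 338.07 + 2.91 = 340.98 thousand.
Broad rate = 29.11 / 340.98 = 8.54%.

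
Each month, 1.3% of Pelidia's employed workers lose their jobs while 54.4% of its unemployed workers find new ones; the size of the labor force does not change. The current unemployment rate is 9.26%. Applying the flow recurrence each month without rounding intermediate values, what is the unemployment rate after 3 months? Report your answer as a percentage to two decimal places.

Unemployment rate after three months ≈ 2.94%.

With a fixed labor force, u_{t+1} = u_t + s·(1−u_t) − f·u_t = u_t·(1−s−f) + s.
Here 1−s−f = 0.443 and s = 0.013.
u_1 = 0.092600 × 0.443 + 0.013 = 0.054022.
u_2 = 0.054022 × 0.443 + 0.013 = 0.036932.
u_3 = 0.036932 × 0.443 + 0.013 = 0.029361.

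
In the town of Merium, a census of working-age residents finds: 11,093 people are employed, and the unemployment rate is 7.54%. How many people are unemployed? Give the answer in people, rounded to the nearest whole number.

About 905 are unemployed.

Let U be the number unemployed. The labor force is E + U, and U/(E+U) = 0.0754.
So U = 0.0754 × 11,093 / (1 − 0.0754) = 836.41 / 0.9246 ≈ 905.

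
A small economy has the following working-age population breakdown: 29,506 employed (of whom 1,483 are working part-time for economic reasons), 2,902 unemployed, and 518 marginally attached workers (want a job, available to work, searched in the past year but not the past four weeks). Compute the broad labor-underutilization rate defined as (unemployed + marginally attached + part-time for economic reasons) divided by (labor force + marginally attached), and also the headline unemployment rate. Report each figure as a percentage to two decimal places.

Broad underutilization rate ≈ 14.89%; headline unemployment rate ≈ 8.95%.

Labor force = 29,506 + 2,902 = 32,408.
Numerator = 2,902 + 518 + 1,483 = 4,903.
Denominator = 32,408 + 518 = 32,926.
Broad rate = 4,903 / 32,926 = 14.89%.
Headline unemployment rate = 2,902 / 32,408 = 8.95%.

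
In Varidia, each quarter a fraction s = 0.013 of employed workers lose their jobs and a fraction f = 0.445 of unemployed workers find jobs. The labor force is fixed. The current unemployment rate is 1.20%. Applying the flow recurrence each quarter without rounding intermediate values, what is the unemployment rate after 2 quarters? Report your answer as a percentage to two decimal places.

With a fixed labor force, u_{t+1} = u_t + s·(1−u_t) − f·u_t = u_t·(1−s−f) + s.
Here 1−s−f = 0.542 and s = 0.013.
u_1 = 0.012000 × 0.542 + 0.013 = 0.019504.
u_2 = 0.019504 × 0.542 + 0.013 = 0.023571.

Unemployment rate after two quarters ≈ 2.36%.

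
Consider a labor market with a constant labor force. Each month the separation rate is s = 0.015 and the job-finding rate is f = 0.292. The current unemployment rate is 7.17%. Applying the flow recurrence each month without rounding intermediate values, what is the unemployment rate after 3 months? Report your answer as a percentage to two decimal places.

With a fixed labor force, u_{t+1} = u_t + s·(1−u_t) − f·u_t = u_t·(1−s−f) + s.
Here 1−s−f = 0.693 and s = 0.015.
u_1 = 0.071700 × 0.693 + 0.015 = 0.064688.
u_2 = 0.064688 × 0.693 + 0.015 = 0.059829.
u_3 = 0.059829 × 0.693 + 0.015 = 0.056461.

Unemployment rate after three months ≈ 5.65%.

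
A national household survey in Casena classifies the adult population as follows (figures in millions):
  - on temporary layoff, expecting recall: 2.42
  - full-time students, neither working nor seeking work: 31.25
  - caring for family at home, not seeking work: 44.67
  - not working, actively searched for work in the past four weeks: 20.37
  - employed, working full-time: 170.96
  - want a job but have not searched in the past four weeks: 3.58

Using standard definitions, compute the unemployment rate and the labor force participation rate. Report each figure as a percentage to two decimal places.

Employed = 170.96 million.
Unemployed = 2.42 + 20.37 = 22.79 million (jobless and actively searching, or on temporary layoff).
Labor force = 170.96 + 22.79 = 193.75 million.
Not in labor force = 31.25 + 44.67 + 3.58 = 79.50 million (those not working and not actively searching are outside the labor force — including those who want a job but have given up searching).
Civilian working-age population = 193.75 + 79.50 = 273.25 million.
Unemployment rate = 22.79 / 193.75 = 11.76%.
Labor force participation rate = 193.75 / 273.25 = 70.91%.

Unemployment rate ≈ 11.76%; labor force participation rate ≈ 70.91%.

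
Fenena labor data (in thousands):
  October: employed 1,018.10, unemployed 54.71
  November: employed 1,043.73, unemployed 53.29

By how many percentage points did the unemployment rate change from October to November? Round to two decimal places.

October: labor force = 1,018.10 + 54.71 = 1,072.81; u = 54.71/1,072.81 = 5.10%.
November: labor force = 1,043.73 + 53.29 = 1,097.02; u = 53.29/1,097.02 = 4.86%.
Change = 4.86% − 5.10% = −0.24 pp.

The unemployment rate changed by −0.24 percentage points.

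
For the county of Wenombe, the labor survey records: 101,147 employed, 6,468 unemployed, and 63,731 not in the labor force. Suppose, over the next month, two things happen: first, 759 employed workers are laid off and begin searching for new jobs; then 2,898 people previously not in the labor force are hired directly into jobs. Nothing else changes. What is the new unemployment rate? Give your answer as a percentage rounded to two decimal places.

Initially, labor force = 101,147 + 6,468 = 107,615, so u = 6,468/107,615 = 6.01%.
After the first change, employed falls and unemployed rises by 759; labor force unchanged → E = 100,388, U = 7,227, labor force = 107,615.
After the second change, employed and labor force both rise by 2,898; unemployed unchanged → E = 103,286, U = 7,227, labor force = 110,513.
New unemployment rate = 7,227 / 110,513 = 6.54%.

New unemployment rate ≈ 6.54%.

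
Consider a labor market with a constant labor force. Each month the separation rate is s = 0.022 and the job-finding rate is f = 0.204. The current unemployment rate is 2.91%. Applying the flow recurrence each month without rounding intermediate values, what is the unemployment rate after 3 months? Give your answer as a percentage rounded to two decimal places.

With a fixed labor force, u_{t+1} = u_t + s·(1−u_t) − f·u_t = u_t·(1−s−f) + s.
Here 1−s−f = 0.774 and s = 0.022.
u_1 = 0.029100 × 0.774 + 0.022 = 0.044523.
u_2 = 0.044523 × 0.774 + 0.022 = 0.056461.
u_3 = 0.056461 × 0.774 + 0.022 = 0.065701.

Unemployment rate after three months ≈ 6.57%.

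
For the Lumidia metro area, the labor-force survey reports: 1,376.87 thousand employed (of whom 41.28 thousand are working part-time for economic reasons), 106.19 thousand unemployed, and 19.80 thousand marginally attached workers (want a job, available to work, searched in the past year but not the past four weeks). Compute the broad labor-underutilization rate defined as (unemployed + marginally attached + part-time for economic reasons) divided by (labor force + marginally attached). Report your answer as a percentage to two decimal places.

Labor force = 1,376.87 + 106.19 = 1,483.06 thousand.
Numerator = 106.19 + 19.80 + 41.28 = 167.27 thousand.
Denominator = 1,483.06 + 19.80 = 1,502.86 thousand.
Broad rate = 167.27 / 1,502.86 = 11.13%.

Broad underutilization rate ≈ 11.13%.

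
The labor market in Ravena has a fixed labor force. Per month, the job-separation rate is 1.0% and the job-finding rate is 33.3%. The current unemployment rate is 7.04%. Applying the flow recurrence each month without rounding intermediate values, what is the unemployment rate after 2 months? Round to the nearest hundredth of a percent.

Unemployment rate after two months ≈ 4.70%.

With a fixed labor force, u_{t+1} = u_t + s·(1−u_t) − f·u_t = u_t·(1−s−f) + s.
Here 1−s−f = 0.657 and s = 0.010.
u_1 = 0.070400 × 0.657 + 0.010 = 0.056253.
u_2 = 0.056253 × 0.657 + 0.010 = 0.046958.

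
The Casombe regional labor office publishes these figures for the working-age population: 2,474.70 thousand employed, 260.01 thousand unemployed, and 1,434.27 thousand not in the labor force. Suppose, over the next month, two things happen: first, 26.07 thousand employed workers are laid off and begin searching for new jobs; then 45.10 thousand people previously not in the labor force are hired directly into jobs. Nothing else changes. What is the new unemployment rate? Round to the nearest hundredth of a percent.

Initially, labor force = 2,474.70 + 260.01 = 2,734.71 thousand, so u = 260.01/2,734.71 = 9.51%.
After the first change, employed falls and unemployed rises by 26.07; labor force unchanged → E = 2,448.63, U = 286.08, labor force = 2,734.71 thousand.
After the second change, employed and labor force both rise by 45.10; unemployed unchanged → E = 2,493.73, U = 286.08, labor force = 2,779.81 thousand.
New unemployment rate = 286.08 / 2,779.81 = 10.29%.

New unemployment rate ≈ 10.29%.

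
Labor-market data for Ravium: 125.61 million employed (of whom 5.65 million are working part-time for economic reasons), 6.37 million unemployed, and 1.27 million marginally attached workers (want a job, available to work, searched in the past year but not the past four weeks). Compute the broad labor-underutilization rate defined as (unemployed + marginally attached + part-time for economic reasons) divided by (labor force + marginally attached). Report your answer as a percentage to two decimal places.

Labor force = 125.61 + 6.37 = 131.98 million.
Numerator = 6.37 + 1.27 + 5.65 = 13.29 million.
Denominator = 131.98 + 1.27 = 133.25 million.
Broad rate = 13.29 / 133.25 = 9.97%.

Broad underutilization rate ≈ 9.97%.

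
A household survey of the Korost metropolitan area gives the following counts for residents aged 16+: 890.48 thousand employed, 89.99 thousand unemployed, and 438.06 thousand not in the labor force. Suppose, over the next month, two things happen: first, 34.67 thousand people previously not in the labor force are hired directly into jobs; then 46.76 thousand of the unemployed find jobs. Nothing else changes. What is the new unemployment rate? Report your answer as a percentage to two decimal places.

New unemployment rate ≈ 4.26%.

Initially, labor force = 890.48 + 89.99 = 980.47 thousand, so u = 89.99/980.47 = 9.18%.
After the first change, employed and labor force both rise by 34.67; unemployed unchanged → E = 925.15, U = 89.99, labor force = 1,015.14 thousand.
After the second change, unemployed falls and employed rises by 46.76; labor force unchanged → E = 971.91, U = 43.23, labor force = 1,015.14 thousand.
New unemployment rate = 43.23 / 1,015.14 = 4.26%.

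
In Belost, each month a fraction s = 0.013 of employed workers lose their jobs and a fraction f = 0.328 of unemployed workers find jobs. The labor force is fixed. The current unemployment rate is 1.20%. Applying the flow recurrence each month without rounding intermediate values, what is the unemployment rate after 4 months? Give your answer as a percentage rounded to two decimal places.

With a fixed labor force, u_{t+1} = u_t + s·(1−u_t) − f·u_t = u_t·(1−s−f) + s.
Here 1−s−f = 0.659 and s = 0.013.
u_1 = 0.012000 × 0.659 + 0.013 = 0.020908.
u_2 = 0.020908 × 0.659 + 0.013 = 0.026778.
u_3 = 0.026778 × 0.659 + 0.013 = 0.030647.
u_4 = 0.030647 × 0.659 + 0.013 = 0.033196.

Unemployment rate after four months ≈ 3.32%.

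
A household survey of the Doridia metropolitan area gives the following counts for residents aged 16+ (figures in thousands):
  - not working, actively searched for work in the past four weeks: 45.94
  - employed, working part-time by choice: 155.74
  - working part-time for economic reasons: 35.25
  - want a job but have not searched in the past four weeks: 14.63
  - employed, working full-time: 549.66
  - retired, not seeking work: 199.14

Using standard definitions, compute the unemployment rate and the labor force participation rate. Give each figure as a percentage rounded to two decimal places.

Unemployment rate ≈ 5.84%; labor force participation rate ≈ 78.63%.

Employed = 155.74 + 35.25 + 549.66 = 740.65 thousand (anyone who worked, including part-time for economic reasons, counts as employed).
Unemployed = 45.94 thousand.
Labor force = 740.65 + 45.94 = 786.59 thousand.
Not in labor force = 14.63 + 199.14 = 213.77 thousand (those not working and not actively searching are outside the labor force — including those who want a job but have given up searching).
Civilian working-age population = 786.59 + 213.77 = 1,000.36 thousand.
Unemployment rate = 45.94 / 786.59 = 5.84%.
Labor force participation rate = 786.59 / 1,000.36 = 78.63%.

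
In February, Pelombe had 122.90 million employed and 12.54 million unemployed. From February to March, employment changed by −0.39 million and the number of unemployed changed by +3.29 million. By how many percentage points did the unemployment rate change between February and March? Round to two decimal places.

February: labor force = 122.90 + 12.54 = 135.44; u = 12.54/135.44 = 9.26%.
March: labor force = 122.51 + 15.83 = 138.34; u = 15.83/138.34 = 11.44%.
Change = 11.44% − 9.26% = +2.18 pp.

The unemployment rate changed by +2.18 percentage points.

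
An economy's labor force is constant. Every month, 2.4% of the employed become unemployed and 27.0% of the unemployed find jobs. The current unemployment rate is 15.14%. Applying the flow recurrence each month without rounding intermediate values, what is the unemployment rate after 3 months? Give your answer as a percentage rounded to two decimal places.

With a fixed labor force, u_{t+1} = u_t + s·(1−u_t) − f·u_t = u_t·(1−s−f) + s.
Here 1−s−f = 0.706 and s = 0.024.
u_1 = 0.151400 × 0.706 + 0.024 = 0.130888.
u_2 = 0.130888 × 0.706 + 0.024 = 0.116407.
u_3 = 0.116407 × 0.706 + 0.024 = 0.106183.

Unemployment rate after three months ≈ 10.62%.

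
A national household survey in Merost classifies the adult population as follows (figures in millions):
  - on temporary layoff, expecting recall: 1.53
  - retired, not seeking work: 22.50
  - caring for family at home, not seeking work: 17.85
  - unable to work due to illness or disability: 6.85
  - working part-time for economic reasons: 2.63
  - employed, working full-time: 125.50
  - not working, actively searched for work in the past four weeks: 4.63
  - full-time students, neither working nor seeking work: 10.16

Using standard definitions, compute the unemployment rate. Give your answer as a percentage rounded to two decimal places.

Employed = 2.63 + 125.50 = 128.13 million (anyone who worked, including part-time for economic reasons, counts as employed).
Unemployed = 1.53 + 4.63 = 6.16 million (jobless and actively searching, or on temporary layoff).
Labor force = 128.13 + 6.16 = 134.29 million.
Unemployment rate = 6.16 / 134.29 = 4.59%.

Unemployment rate ≈ 4.59%.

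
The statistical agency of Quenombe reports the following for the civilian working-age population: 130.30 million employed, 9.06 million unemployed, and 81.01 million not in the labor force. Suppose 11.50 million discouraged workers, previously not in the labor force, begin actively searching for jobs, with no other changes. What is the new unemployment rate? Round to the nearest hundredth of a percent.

New unemployment rate ≈ 13.63%.

Initially, labor force = 130.30 + 9.06 = 139.36 million, so u = 9.06/139.36 = 6.50%.
After the change, unemployed and labor force both rise by 11.50 → E = 130.30, U = 20.56, labor force = 150.86 million.
New unemployment rate = 20.56 / 150.86 = 13.63%.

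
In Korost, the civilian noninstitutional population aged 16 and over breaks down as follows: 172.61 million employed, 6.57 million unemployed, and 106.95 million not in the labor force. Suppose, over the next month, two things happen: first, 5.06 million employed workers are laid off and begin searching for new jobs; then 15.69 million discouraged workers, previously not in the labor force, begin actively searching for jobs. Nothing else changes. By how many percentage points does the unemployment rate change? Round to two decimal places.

The unemployment rate changes by +10.35 percentage points.

Initially, labor force = 172.61 + 6.57 = 179.18 million, so u = 6.57/179.18 = 3.67%.
After the first change, employed falls and unemployed rises by 5.06; labor force unchanged → E = 167.55, U = 11.63, labor force = 179.18 million.
After the second change, unemployed and labor force both rise by 15.69 → E = 167.55, U = 27.32, labor force = 194.87 million.
New unemployment rate = 27.32 / 194.87 = 14.02%.
Change = 14.02% − 3.67% = +10.35 percentage points.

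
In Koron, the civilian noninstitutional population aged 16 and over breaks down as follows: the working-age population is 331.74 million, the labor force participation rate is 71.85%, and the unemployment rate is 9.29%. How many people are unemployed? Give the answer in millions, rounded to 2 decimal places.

About 22.14 million are unemployed.

Labor force = 0.7185 × 331.74 = 238.36 million.
Unemployed = 0.0929 × 238.36 ≈ 22.14 million.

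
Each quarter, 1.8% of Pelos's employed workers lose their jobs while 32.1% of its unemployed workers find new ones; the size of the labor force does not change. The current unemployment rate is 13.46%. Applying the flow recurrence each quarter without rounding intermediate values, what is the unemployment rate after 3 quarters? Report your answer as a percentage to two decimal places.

Unemployment rate after three quarters ≈ 7.66%.

With a fixed labor force, u_{t+1} = u_t + s·(1−u_t) − f·u_t = u_t·(1−s−f) + s.
Here 1−s−f = 0.661 and s = 0.018.
u_1 = 0.134600 × 0.661 + 0.018 = 0.106971.
u_2 = 0.106971 × 0.661 + 0.018 = 0.088708.
u_3 = 0.088708 × 0.661 + 0.018 = 0.076636.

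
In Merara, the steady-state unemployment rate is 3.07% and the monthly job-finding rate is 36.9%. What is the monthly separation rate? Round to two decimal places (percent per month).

Separation rate ≈ 1.17% per month.

From u* = s/(s+f): s = u·f/(1−u).
s = 0.0307 × 36.9 / (1 − 0.0307) = 1.1328 / 0.9693 ≈ 1.17% per month.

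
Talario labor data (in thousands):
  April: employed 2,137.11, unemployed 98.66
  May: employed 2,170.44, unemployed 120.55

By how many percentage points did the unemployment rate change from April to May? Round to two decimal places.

April: labor force = 2,137.11 + 98.66 = 2,235.77; u = 98.66/2,235.77 = 4.41%.
May: labor force = 2,170.44 + 120.55 = 2,290.99; u = 120.55/2,290.99 = 5.26%.
Change = 5.26% − 4.41% = +0.85 pp.

The unemployment rate changed by +0.85 percentage points.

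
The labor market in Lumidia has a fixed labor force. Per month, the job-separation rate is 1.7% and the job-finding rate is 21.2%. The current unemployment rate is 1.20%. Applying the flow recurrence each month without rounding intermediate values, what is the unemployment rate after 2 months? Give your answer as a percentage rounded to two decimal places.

Unemployment rate after two months ≈ 3.72%.

With a fixed labor force, u_{t+1} = u_t + s·(1−u_t) − f·u_t = u_t·(1−s−f) + s.
Here 1−s−f = 0.771 and s = 0.017.
u_1 = 0.012000 × 0.771 + 0.017 = 0.026252.
u_2 = 0.026252 × 0.771 + 0.017 = 0.037240.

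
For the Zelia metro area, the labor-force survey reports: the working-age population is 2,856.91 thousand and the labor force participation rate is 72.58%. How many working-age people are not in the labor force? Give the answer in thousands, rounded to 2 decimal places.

About 783.36 thousand are not in the labor force.

Share not in the labor force = 1 − 0.7258 = 0.2742.
Not in labor force = 0.2742 × 2,856.91 ≈ 783.36 thousand.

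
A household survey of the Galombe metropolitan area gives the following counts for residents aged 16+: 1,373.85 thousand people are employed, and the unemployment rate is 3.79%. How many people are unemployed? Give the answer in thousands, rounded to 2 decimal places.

Let U be the number unemployed. The labor force is E + U, and U/(E+U) = 0.0379.
So U = 0.0379 × 1,373.85 / (1 − 0.0379) = 52.0689 / 0.9621 ≈ 54.12 thousand.

About 54.12 thousand are unemployed.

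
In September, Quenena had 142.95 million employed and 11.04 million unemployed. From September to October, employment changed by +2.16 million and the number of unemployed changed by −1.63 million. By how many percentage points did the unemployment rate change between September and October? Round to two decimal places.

The unemployment rate changed by −1.08 percentage points.

September: labor force = 142.95 + 11.04 = 153.99; u = 11.04/153.99 = 7.17%.
October: labor force = 145.11 + 9.41 = 154.52; u = 9.41/154.52 = 6.09%.
Change = 6.09% − 7.17% = −1.08 pp.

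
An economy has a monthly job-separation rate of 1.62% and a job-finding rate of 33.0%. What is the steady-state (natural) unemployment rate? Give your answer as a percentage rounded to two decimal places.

Steady-state unemployment rate ≈ 4.68%.

At steady state the flows balance: s·E = f·U, so U/(E+U) = s/(s+f).
u* = 1.62 / (1.62 + 33.0) = 1.62 / 34.62 = 4.68%.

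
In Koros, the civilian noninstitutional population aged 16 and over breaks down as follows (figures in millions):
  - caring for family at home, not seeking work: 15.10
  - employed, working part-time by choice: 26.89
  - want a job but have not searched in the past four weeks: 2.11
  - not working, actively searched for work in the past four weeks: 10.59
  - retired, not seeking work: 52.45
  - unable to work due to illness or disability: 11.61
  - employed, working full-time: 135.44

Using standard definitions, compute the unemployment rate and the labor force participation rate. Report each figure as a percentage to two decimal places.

Unemployment rate ≈ 6.12%; labor force participation rate ≈ 68.03%.

Employed = 26.89 + 135.44 = 162.33 million.
Unemployed = 10.59 million.
Labor force = 162.33 + 10.59 = 172.92 million.
Not in labor force = 15.10 + 2.11 + 52.45 + 11.61 = 81.27 million (those not working and not actively searching are outside the labor force — including those who want a job but have given up searching).
Civilian working-age population = 172.92 + 81.27 = 254.19 million.
Unemployment rate = 10.59 / 172.92 = 6.12%.
Labor force participation rate = 172.92 / 254.19 = 68.03%.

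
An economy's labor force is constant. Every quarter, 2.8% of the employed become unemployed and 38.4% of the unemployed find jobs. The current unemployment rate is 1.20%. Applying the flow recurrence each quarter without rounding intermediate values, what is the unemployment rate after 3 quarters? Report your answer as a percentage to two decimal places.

Unemployment rate after three quarters ≈ 5.66%.

With a fixed labor force, u_{t+1} = u_t + s·(1−u_t) − f·u_t = u_t·(1−s−f) + s.
Here 1−s−f = 0.588 and s = 0.028.
u_1 = 0.012000 × 0.588 + 0.028 = 0.035056.
u_2 = 0.035056 × 0.588 + 0.028 = 0.048613.
u_3 = 0.048613 × 0.588 + 0.028 = 0.056584.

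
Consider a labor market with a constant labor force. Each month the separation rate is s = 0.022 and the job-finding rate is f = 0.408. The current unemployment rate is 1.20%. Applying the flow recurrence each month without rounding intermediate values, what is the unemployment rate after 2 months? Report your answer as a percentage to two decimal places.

With a fixed labor force, u_{t+1} = u_t + s·(1−u_t) − f·u_t = u_t·(1−s−f) + s.
Here 1−s−f = 0.570 and s = 0.022.
u_1 = 0.012000 × 0.570 + 0.022 = 0.028840.
u_2 = 0.028840 × 0.570 + 0.022 = 0.038439.

Unemployment rate after two months ≈ 3.84%.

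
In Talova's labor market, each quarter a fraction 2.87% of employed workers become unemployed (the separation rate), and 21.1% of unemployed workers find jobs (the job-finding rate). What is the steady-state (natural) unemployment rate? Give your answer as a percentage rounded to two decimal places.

At steady state the flows balance: s·E = f·U, so U/(E+U) = s/(s+f).
u* = 2.87 / (2.87 + 21.1) = 2.87 / 23.97 = 11.97%.

Steady-state unemployment rate ≈ 11.97%.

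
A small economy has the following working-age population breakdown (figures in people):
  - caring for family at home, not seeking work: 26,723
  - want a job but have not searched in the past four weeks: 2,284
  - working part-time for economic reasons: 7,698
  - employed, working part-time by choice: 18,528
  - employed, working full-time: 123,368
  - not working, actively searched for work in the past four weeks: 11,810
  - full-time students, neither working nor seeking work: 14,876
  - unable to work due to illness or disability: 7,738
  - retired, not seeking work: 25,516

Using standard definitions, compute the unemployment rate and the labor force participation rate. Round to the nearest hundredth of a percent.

Unemployment rate ≈ 7.32%; labor force participation rate ≈ 67.66%.

Employed = 7,698 + 18,528 + 123,368 = 149,594 (anyone who worked, including part-time for economic reasons, counts as employed).
Unemployed = 11,810.
Labor force = 149,594 + 11,810 = 161,404.
Not in labor force = 26,723 + 2,284 + 14,876 + 7,738 + 25,516 = 77,137 (those not working and not actively searching are outside the labor force — including those who want a job but have given up searching).
Civilian working-age population = 161,404 + 77,137 = 238,541.
Unemployment rate = 11,810 / 161,404 = 7.32%.
Labor force participation rate = 161,404 / 238,541 = 67.66%.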